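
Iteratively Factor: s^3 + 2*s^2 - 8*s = (s - 2)*(s^2 + 4*s) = s*(s - 2)*(s + 4)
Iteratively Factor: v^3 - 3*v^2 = (v)*(v^2 - 3*v) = v*(v - 3)*(v)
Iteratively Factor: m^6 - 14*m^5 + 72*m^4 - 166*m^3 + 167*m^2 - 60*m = (m - 4)*(m^5 - 10*m^4 + 32*m^3 - 38*m^2 + 15*m) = (m - 4)*(m - 3)*(m^4 - 7*m^3 + 11*m^2 - 5*m) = (m - 4)*(m - 3)*(m - 1)*(m^3 - 6*m^2 + 5*m) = (m - 5)*(m - 4)*(m - 3)*(m - 1)*(m^2 - m) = (m - 5)*(m - 4)*(m - 3)*(m - 1)^2*(m)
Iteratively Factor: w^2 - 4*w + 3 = (w - 1)*(w - 3)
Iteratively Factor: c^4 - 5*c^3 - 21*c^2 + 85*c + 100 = (c - 5)*(c^3 - 21*c - 20) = (c - 5)*(c + 4)*(c^2 - 4*c - 5) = (c - 5)^2*(c + 4)*(c + 1)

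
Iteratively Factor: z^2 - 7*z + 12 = (z - 3)*(z - 4)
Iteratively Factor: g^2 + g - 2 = (g - 1)*(g + 2)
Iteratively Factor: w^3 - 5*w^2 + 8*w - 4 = (w - 2)*(w^2 - 3*w + 2) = (w - 2)^2*(w - 1)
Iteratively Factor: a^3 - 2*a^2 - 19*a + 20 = (a - 1)*(a^2 - a - 20) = (a - 1)*(a + 4)*(a - 5)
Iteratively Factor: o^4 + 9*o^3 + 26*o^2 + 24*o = (o + 2)*(o^3 + 7*o^2 + 12*o) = (o + 2)*(o + 4)*(o^2 + 3*o) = o*(o + 2)*(o + 4)*(o + 3)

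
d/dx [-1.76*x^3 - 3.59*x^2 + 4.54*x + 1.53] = -5.28*x^2 - 7.18*x + 4.54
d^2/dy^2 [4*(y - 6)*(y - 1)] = 8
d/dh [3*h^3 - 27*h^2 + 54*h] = 9*h^2 - 54*h + 54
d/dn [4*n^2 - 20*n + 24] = 8*n - 20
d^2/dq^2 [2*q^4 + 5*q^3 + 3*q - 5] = 6*q*(4*q + 5)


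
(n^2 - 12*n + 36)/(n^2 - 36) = (n - 6)/(n + 6)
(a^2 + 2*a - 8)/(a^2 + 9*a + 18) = (a^2 + 2*a - 8)/(a^2 + 9*a + 18)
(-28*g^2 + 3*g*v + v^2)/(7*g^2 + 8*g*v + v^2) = (-4*g + v)/(g + v)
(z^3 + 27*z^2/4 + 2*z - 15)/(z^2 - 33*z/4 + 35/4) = (z^2 + 8*z + 12)/(z - 7)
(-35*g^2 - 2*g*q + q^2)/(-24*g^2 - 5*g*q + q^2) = (35*g^2 + 2*g*q - q^2)/(24*g^2 + 5*g*q - q^2)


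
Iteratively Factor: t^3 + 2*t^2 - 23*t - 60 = (t + 3)*(t^2 - t - 20) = (t - 5)*(t + 3)*(t + 4)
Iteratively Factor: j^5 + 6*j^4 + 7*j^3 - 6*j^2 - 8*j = (j + 4)*(j^4 + 2*j^3 - j^2 - 2*j) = (j - 1)*(j + 4)*(j^3 + 3*j^2 + 2*j) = (j - 1)*(j + 1)*(j + 4)*(j^2 + 2*j) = (j - 1)*(j + 1)*(j + 2)*(j + 4)*(j)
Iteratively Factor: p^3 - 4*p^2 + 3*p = (p - 1)*(p^2 - 3*p) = (p - 3)*(p - 1)*(p)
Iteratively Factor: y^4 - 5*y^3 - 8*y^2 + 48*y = (y - 4)*(y^3 - y^2 - 12*y) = y*(y - 4)*(y^2 - y - 12) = y*(y - 4)^2*(y + 3)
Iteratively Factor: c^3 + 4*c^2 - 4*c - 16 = (c - 2)*(c^2 + 6*c + 8) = (c - 2)*(c + 2)*(c + 4)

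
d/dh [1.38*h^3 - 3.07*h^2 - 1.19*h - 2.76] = 4.14*h^2 - 6.14*h - 1.19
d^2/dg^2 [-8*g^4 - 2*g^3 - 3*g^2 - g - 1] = -96*g^2 - 12*g - 6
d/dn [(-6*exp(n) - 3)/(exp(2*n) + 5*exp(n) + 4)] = (6*exp(2*n) + 6*exp(n) - 9)*exp(n)/(exp(4*n) + 10*exp(3*n) + 33*exp(2*n) + 40*exp(n) + 16)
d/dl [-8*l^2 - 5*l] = -16*l - 5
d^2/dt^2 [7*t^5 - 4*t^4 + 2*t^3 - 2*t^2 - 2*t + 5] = 140*t^3 - 48*t^2 + 12*t - 4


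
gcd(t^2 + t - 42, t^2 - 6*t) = t - 6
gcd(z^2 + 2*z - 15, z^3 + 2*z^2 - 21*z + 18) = z - 3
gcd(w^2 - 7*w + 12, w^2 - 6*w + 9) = w - 3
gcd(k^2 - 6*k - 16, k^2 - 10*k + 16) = k - 8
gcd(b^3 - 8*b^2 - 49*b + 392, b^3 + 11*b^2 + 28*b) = b + 7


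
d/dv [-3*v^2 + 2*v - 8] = 2 - 6*v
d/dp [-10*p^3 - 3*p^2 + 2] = 6*p*(-5*p - 1)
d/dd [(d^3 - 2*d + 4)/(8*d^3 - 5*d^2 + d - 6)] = (-5*d^4 + 34*d^3 - 124*d^2 + 40*d + 8)/(64*d^6 - 80*d^5 + 41*d^4 - 106*d^3 + 61*d^2 - 12*d + 36)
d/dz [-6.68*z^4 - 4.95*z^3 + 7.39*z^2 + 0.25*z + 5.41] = -26.72*z^3 - 14.85*z^2 + 14.78*z + 0.25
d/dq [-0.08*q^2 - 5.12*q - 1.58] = -0.16*q - 5.12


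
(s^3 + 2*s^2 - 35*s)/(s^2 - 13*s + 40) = s*(s + 7)/(s - 8)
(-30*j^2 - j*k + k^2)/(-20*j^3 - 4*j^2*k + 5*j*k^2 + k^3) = (6*j - k)/(4*j^2 - k^2)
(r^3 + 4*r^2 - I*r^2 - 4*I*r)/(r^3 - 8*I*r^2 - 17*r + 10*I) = r*(r + 4)/(r^2 - 7*I*r - 10)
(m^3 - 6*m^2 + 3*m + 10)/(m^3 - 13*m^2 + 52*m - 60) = (m + 1)/(m - 6)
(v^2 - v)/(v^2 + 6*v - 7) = v/(v + 7)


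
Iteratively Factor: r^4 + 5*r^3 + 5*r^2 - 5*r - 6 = (r + 2)*(r^3 + 3*r^2 - r - 3) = (r + 2)*(r + 3)*(r^2 - 1) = (r + 1)*(r + 2)*(r + 3)*(r - 1)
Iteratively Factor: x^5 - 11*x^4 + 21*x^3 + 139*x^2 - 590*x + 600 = (x + 4)*(x^4 - 15*x^3 + 81*x^2 - 185*x + 150) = (x - 3)*(x + 4)*(x^3 - 12*x^2 + 45*x - 50) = (x - 3)*(x - 2)*(x + 4)*(x^2 - 10*x + 25) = (x - 5)*(x - 3)*(x - 2)*(x + 4)*(x - 5)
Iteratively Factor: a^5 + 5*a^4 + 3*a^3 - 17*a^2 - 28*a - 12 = (a + 2)*(a^4 + 3*a^3 - 3*a^2 - 11*a - 6) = (a + 1)*(a + 2)*(a^3 + 2*a^2 - 5*a - 6) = (a + 1)*(a + 2)*(a + 3)*(a^2 - a - 2) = (a - 2)*(a + 1)*(a + 2)*(a + 3)*(a + 1)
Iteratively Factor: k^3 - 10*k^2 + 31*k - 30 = (k - 2)*(k^2 - 8*k + 15) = (k - 3)*(k - 2)*(k - 5)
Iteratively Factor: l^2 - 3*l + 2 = (l - 1)*(l - 2)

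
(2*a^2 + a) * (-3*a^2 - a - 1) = -6*a^4 - 5*a^3 - 3*a^2 - a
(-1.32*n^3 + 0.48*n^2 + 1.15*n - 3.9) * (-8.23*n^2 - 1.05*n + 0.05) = 10.8636*n^5 - 2.5644*n^4 - 10.0345*n^3 + 30.9135*n^2 + 4.1525*n - 0.195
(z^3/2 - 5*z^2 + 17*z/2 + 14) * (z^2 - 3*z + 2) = z^5/2 - 13*z^4/2 + 49*z^3/2 - 43*z^2/2 - 25*z + 28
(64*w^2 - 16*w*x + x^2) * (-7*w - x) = -448*w^3 + 48*w^2*x + 9*w*x^2 - x^3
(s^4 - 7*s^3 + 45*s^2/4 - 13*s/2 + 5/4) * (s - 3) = s^5 - 10*s^4 + 129*s^3/4 - 161*s^2/4 + 83*s/4 - 15/4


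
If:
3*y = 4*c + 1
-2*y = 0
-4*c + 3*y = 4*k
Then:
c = -1/4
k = 1/4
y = 0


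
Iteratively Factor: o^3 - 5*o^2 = (o)*(o^2 - 5*o) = o^2*(o - 5)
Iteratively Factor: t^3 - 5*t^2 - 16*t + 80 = (t - 5)*(t^2 - 16) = (t - 5)*(t + 4)*(t - 4)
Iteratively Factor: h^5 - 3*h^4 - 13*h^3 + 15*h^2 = (h - 1)*(h^4 - 2*h^3 - 15*h^2) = (h - 5)*(h - 1)*(h^3 + 3*h^2) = h*(h - 5)*(h - 1)*(h^2 + 3*h) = h^2*(h - 5)*(h - 1)*(h + 3)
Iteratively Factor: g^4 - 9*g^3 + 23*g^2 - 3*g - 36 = (g - 3)*(g^3 - 6*g^2 + 5*g + 12) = (g - 3)^2*(g^2 - 3*g - 4) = (g - 4)*(g - 3)^2*(g + 1)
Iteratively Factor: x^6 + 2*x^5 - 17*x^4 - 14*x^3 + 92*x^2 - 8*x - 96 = (x + 3)*(x^5 - x^4 - 14*x^3 + 28*x^2 + 8*x - 32) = (x - 2)*(x + 3)*(x^4 + x^3 - 12*x^2 + 4*x + 16) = (x - 2)^2*(x + 3)*(x^3 + 3*x^2 - 6*x - 8) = (x - 2)^3*(x + 3)*(x^2 + 5*x + 4) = (x - 2)^3*(x + 3)*(x + 4)*(x + 1)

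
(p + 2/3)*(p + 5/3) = p^2 + 7*p/3 + 10/9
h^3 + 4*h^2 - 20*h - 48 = (h - 4)*(h + 2)*(h + 6)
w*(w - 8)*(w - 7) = w^3 - 15*w^2 + 56*w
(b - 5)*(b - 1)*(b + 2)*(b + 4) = b^4 - 23*b^2 - 18*b + 40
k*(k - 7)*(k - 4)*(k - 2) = k^4 - 13*k^3 + 50*k^2 - 56*k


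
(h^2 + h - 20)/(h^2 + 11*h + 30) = (h - 4)/(h + 6)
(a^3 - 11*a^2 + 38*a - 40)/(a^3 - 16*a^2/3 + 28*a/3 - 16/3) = 3*(a^2 - 9*a + 20)/(3*a^2 - 10*a + 8)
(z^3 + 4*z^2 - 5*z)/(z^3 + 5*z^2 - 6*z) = (z + 5)/(z + 6)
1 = 1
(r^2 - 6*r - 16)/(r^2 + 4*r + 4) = (r - 8)/(r + 2)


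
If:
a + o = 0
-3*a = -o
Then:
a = 0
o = 0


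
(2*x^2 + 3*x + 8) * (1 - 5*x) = -10*x^3 - 13*x^2 - 37*x + 8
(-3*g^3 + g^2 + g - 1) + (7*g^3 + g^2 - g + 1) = 4*g^3 + 2*g^2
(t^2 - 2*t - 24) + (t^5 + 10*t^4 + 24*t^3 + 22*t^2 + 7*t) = t^5 + 10*t^4 + 24*t^3 + 23*t^2 + 5*t - 24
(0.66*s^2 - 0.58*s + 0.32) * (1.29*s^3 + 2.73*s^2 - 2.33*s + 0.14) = 0.8514*s^5 + 1.0536*s^4 - 2.7084*s^3 + 2.3174*s^2 - 0.8268*s + 0.0448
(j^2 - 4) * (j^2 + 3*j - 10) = j^4 + 3*j^3 - 14*j^2 - 12*j + 40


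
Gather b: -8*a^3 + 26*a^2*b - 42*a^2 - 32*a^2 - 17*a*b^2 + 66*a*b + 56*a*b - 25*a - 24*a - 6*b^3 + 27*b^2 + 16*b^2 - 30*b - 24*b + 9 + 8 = -8*a^3 - 74*a^2 - 49*a - 6*b^3 + b^2*(43 - 17*a) + b*(26*a^2 + 122*a - 54) + 17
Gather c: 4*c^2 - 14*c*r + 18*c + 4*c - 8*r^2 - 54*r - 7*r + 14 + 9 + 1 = 4*c^2 + c*(22 - 14*r) - 8*r^2 - 61*r + 24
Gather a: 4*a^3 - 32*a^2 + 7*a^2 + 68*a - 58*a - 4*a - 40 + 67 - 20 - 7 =4*a^3 - 25*a^2 + 6*a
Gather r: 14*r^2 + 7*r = 14*r^2 + 7*r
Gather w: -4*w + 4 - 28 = -4*w - 24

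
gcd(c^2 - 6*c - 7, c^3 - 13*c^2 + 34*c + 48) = c + 1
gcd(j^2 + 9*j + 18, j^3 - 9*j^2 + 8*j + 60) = 1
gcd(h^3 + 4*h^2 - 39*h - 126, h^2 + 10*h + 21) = h^2 + 10*h + 21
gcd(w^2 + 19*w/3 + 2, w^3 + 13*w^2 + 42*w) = w + 6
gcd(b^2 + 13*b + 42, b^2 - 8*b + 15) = 1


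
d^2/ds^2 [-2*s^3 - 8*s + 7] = -12*s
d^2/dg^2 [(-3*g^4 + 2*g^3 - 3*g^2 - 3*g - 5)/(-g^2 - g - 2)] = 2*(3*g^6 + 9*g^5 + 27*g^4 + 50*g^3 + 57*g^2 - 27*g + 1)/(g^6 + 3*g^5 + 9*g^4 + 13*g^3 + 18*g^2 + 12*g + 8)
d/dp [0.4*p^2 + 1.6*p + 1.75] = 0.8*p + 1.6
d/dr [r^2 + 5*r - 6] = 2*r + 5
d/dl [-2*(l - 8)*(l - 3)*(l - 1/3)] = -6*l^2 + 136*l/3 - 166/3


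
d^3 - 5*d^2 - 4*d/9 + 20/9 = (d - 5)*(d - 2/3)*(d + 2/3)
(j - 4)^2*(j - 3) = j^3 - 11*j^2 + 40*j - 48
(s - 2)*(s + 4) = s^2 + 2*s - 8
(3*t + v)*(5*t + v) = 15*t^2 + 8*t*v + v^2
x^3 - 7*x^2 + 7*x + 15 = (x - 5)*(x - 3)*(x + 1)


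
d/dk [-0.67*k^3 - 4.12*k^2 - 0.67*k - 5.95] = -2.01*k^2 - 8.24*k - 0.67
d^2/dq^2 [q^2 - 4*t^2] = 2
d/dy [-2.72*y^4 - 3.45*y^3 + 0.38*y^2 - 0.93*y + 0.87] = -10.88*y^3 - 10.35*y^2 + 0.76*y - 0.93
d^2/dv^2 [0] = 0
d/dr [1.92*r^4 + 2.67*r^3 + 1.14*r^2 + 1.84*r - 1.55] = 7.68*r^3 + 8.01*r^2 + 2.28*r + 1.84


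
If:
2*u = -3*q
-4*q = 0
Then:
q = 0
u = 0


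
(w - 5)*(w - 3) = w^2 - 8*w + 15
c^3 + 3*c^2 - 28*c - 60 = (c - 5)*(c + 2)*(c + 6)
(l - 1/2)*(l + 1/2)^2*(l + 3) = l^4 + 7*l^3/2 + 5*l^2/4 - 7*l/8 - 3/8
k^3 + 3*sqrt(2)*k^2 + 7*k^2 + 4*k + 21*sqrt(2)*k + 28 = (k + 7)*(k + sqrt(2))*(k + 2*sqrt(2))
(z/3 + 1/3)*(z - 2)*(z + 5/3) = z^3/3 + 2*z^2/9 - 11*z/9 - 10/9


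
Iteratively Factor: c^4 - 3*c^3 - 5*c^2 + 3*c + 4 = (c - 4)*(c^3 + c^2 - c - 1) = (c - 4)*(c - 1)*(c^2 + 2*c + 1) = (c - 4)*(c - 1)*(c + 1)*(c + 1)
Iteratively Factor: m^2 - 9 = (m + 3)*(m - 3)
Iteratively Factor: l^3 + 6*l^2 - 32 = (l + 4)*(l^2 + 2*l - 8) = (l - 2)*(l + 4)*(l + 4)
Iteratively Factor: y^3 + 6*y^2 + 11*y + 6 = (y + 3)*(y^2 + 3*y + 2) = (y + 1)*(y + 3)*(y + 2)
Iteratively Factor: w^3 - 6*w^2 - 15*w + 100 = (w - 5)*(w^2 - w - 20) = (w - 5)*(w + 4)*(w - 5)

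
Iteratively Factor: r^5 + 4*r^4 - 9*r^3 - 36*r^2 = (r + 3)*(r^4 + r^3 - 12*r^2) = (r - 3)*(r + 3)*(r^3 + 4*r^2) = r*(r - 3)*(r + 3)*(r^2 + 4*r) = r*(r - 3)*(r + 3)*(r + 4)*(r)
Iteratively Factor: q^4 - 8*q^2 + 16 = (q - 2)*(q^3 + 2*q^2 - 4*q - 8) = (q - 2)*(q + 2)*(q^2 - 4) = (q - 2)^2*(q + 2)*(q + 2)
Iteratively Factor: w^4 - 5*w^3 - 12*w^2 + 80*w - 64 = (w - 4)*(w^3 - w^2 - 16*w + 16) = (w - 4)*(w + 4)*(w^2 - 5*w + 4) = (w - 4)*(w - 1)*(w + 4)*(w - 4)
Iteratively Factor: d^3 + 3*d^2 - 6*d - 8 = (d + 1)*(d^2 + 2*d - 8) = (d + 1)*(d + 4)*(d - 2)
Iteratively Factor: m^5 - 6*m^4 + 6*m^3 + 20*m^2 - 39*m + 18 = (m - 1)*(m^4 - 5*m^3 + m^2 + 21*m - 18) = (m - 3)*(m - 1)*(m^3 - 2*m^2 - 5*m + 6) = (m - 3)*(m - 1)^2*(m^2 - m - 6) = (m - 3)*(m - 1)^2*(m + 2)*(m - 3)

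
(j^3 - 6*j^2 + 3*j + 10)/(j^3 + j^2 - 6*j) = (j^2 - 4*j - 5)/(j*(j + 3))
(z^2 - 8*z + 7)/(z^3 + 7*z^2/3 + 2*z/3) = 3*(z^2 - 8*z + 7)/(z*(3*z^2 + 7*z + 2))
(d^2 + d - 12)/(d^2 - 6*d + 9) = (d + 4)/(d - 3)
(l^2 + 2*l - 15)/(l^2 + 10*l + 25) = (l - 3)/(l + 5)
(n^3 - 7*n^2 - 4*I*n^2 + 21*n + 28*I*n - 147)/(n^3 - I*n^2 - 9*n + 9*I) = (n^3 + n^2*(-7 - 4*I) + n*(21 + 28*I) - 147)/(n^3 - I*n^2 - 9*n + 9*I)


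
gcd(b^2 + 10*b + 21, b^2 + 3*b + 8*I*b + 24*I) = b + 3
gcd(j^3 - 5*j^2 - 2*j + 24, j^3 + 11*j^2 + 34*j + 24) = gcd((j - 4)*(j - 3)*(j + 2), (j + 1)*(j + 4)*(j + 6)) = 1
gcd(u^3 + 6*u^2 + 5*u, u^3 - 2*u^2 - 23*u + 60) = u + 5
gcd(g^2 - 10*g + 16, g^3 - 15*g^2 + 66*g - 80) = g^2 - 10*g + 16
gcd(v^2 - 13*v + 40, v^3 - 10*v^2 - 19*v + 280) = v - 8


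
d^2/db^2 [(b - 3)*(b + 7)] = 2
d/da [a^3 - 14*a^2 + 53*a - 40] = 3*a^2 - 28*a + 53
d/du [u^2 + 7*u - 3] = 2*u + 7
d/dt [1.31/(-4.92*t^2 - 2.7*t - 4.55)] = (12.8904*t + 3.537)/(4.92*t^2 + 2.7*t + 4.55)^2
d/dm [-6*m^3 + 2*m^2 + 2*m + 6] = -18*m^2 + 4*m + 2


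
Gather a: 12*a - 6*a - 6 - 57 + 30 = 6*a - 33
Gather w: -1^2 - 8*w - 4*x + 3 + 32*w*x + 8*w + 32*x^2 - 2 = 32*w*x + 32*x^2 - 4*x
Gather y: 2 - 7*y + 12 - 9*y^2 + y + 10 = -9*y^2 - 6*y + 24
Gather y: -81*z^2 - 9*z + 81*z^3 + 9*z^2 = 81*z^3 - 72*z^2 - 9*z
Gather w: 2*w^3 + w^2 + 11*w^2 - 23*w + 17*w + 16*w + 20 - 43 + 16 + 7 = 2*w^3 + 12*w^2 + 10*w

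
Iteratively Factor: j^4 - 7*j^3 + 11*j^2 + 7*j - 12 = (j - 3)*(j^3 - 4*j^2 - j + 4) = (j - 3)*(j + 1)*(j^2 - 5*j + 4) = (j - 4)*(j - 3)*(j + 1)*(j - 1)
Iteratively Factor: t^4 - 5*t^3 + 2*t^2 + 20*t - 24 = (t + 2)*(t^3 - 7*t^2 + 16*t - 12) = (t - 2)*(t + 2)*(t^2 - 5*t + 6) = (t - 3)*(t - 2)*(t + 2)*(t - 2)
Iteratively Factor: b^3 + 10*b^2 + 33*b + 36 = (b + 3)*(b^2 + 7*b + 12) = (b + 3)^2*(b + 4)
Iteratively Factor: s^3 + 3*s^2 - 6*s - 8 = (s - 2)*(s^2 + 5*s + 4) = (s - 2)*(s + 4)*(s + 1)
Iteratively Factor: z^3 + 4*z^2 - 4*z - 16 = (z - 2)*(z^2 + 6*z + 8) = (z - 2)*(z + 2)*(z + 4)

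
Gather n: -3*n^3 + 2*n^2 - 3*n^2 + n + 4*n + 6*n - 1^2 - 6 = -3*n^3 - n^2 + 11*n - 7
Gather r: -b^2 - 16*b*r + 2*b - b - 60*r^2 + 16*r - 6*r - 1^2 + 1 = -b^2 + b - 60*r^2 + r*(10 - 16*b)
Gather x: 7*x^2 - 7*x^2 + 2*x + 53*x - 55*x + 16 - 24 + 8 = 0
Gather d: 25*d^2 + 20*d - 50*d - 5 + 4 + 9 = 25*d^2 - 30*d + 8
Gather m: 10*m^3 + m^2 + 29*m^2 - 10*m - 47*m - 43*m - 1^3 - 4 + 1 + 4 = 10*m^3 + 30*m^2 - 100*m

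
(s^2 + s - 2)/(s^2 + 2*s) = (s - 1)/s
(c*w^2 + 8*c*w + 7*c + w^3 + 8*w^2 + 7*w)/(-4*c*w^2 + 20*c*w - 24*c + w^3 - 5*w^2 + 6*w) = (c*w^2 + 8*c*w + 7*c + w^3 + 8*w^2 + 7*w)/(-4*c*w^2 + 20*c*w - 24*c + w^3 - 5*w^2 + 6*w)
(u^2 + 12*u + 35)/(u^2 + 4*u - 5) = (u + 7)/(u - 1)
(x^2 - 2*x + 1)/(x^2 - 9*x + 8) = (x - 1)/(x - 8)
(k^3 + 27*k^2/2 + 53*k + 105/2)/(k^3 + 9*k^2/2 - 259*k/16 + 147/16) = 8*(2*k^2 + 13*k + 15)/(16*k^2 - 40*k + 21)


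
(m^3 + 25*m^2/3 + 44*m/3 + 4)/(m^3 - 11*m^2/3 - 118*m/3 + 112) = (3*m^2 + 7*m + 2)/(3*m^2 - 29*m + 56)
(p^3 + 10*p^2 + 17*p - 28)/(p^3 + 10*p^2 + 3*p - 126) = (p^2 + 3*p - 4)/(p^2 + 3*p - 18)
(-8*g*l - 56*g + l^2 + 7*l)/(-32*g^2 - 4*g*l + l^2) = (l + 7)/(4*g + l)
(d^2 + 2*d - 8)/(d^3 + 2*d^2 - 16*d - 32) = (d - 2)/(d^2 - 2*d - 8)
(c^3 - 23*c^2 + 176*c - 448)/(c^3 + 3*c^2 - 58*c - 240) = (c^2 - 15*c + 56)/(c^2 + 11*c + 30)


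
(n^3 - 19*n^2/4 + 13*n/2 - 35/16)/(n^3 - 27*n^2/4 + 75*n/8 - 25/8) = (8*n^2 - 34*n + 35)/(2*(4*n^2 - 25*n + 25))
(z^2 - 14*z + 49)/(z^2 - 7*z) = (z - 7)/z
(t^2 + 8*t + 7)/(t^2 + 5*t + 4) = (t + 7)/(t + 4)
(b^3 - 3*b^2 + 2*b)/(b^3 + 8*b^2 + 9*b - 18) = b*(b - 2)/(b^2 + 9*b + 18)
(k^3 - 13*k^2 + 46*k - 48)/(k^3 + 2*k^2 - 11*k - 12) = (k^2 - 10*k + 16)/(k^2 + 5*k + 4)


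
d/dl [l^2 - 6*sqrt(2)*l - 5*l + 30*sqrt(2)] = 2*l - 6*sqrt(2) - 5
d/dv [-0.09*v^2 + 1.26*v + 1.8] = 1.26 - 0.18*v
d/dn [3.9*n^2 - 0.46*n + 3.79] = 7.8*n - 0.46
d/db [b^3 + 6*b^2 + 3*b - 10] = 3*b^2 + 12*b + 3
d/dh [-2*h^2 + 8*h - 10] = 8 - 4*h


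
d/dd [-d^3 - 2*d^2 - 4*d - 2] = -3*d^2 - 4*d - 4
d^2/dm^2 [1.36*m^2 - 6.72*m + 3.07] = 2.72000000000000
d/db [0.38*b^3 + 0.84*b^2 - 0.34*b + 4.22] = 1.14*b^2 + 1.68*b - 0.34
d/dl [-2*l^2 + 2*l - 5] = 2 - 4*l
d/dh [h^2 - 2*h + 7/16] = 2*h - 2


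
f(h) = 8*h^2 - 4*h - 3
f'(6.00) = 92.00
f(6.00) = 261.00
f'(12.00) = 188.00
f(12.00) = 1101.00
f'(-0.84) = -17.44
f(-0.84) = 6.00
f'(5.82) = 89.12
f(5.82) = 244.70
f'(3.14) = 46.24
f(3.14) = 63.32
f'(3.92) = 58.72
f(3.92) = 104.25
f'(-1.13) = -22.08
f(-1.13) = 11.74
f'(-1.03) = -20.48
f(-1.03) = 9.61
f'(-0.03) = -4.48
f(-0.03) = -2.87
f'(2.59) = 37.44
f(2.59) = 40.30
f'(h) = 16*h - 4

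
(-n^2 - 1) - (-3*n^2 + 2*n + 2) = 2*n^2 - 2*n - 3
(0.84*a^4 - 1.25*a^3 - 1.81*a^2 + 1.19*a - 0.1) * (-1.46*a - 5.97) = -1.2264*a^5 - 3.1898*a^4 + 10.1051*a^3 + 9.0683*a^2 - 6.9583*a + 0.597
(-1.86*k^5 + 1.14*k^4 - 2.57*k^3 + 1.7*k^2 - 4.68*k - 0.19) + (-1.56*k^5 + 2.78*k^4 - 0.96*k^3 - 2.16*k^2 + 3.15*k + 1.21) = -3.42*k^5 + 3.92*k^4 - 3.53*k^3 - 0.46*k^2 - 1.53*k + 1.02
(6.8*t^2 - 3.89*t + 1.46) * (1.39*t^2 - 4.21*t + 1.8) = 9.452*t^4 - 34.0351*t^3 + 30.6463*t^2 - 13.1486*t + 2.628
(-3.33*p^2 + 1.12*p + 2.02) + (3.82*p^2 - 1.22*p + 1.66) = 0.49*p^2 - 0.0999999999999999*p + 3.68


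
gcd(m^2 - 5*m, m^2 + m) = m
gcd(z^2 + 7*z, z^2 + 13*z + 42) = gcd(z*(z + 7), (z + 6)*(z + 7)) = z + 7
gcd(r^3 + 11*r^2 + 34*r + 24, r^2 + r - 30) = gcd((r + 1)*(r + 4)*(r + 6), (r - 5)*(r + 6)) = r + 6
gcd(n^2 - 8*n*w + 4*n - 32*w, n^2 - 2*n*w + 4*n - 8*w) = n + 4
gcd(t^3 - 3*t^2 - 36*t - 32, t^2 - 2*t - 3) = t + 1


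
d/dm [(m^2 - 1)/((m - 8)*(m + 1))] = -7/(m^2 - 16*m + 64)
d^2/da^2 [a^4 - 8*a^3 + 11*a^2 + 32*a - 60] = 12*a^2 - 48*a + 22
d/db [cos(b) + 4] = -sin(b)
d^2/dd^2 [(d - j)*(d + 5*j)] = 2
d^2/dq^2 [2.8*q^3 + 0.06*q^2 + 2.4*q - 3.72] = 16.8*q + 0.12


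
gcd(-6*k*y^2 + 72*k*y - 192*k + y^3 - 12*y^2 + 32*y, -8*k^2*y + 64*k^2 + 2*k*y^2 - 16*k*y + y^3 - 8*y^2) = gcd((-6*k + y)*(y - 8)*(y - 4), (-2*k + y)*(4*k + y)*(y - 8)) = y - 8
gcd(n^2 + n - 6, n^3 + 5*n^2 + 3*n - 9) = n + 3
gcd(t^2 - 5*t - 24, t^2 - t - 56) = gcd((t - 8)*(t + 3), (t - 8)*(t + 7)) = t - 8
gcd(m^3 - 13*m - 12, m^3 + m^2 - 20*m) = m - 4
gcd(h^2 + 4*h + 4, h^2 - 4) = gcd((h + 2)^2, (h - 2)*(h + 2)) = h + 2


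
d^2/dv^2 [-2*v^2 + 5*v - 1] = -4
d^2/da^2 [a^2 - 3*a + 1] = 2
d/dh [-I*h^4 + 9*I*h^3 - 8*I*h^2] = I*h*(-4*h^2 + 27*h - 16)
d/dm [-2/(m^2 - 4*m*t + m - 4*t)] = 2*(2*m - 4*t + 1)/(m^2 - 4*m*t + m - 4*t)^2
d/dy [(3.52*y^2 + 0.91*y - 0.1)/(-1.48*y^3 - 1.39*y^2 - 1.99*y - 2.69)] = (5.2096*y^4 + 2.6936*y^3 - 6.1839*y^2 - 19.2156*y - 2.6469)/(2.1904*y^6 + 4.1144*y^5 + 7.8225*y^4 + 13.4946*y^3 + 11.4383*y^2 + 10.7062*y + 7.2361)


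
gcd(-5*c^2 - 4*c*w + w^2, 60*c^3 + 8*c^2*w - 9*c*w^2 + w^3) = -5*c + w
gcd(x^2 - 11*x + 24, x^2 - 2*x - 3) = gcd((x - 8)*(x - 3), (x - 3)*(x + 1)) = x - 3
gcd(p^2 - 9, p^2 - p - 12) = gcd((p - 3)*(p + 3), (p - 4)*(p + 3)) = p + 3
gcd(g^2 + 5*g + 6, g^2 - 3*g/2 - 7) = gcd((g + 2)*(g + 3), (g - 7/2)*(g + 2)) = g + 2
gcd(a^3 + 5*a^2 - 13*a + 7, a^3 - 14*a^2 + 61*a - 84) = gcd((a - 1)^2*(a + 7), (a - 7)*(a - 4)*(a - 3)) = 1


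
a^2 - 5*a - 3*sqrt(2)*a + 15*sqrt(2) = (a - 5)*(a - 3*sqrt(2))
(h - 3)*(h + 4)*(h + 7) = h^3 + 8*h^2 - 5*h - 84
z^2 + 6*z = z*(z + 6)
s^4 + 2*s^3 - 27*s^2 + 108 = (s - 3)^2*(s + 2)*(s + 6)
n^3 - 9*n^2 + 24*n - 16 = (n - 4)^2*(n - 1)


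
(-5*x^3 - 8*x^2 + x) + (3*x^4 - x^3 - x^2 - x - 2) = 3*x^4 - 6*x^3 - 9*x^2 - 2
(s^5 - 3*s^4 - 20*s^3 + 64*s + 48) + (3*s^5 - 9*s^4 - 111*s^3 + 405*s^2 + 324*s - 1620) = 4*s^5 - 12*s^4 - 131*s^3 + 405*s^2 + 388*s - 1572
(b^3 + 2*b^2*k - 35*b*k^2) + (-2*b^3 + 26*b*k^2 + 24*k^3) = -b^3 + 2*b^2*k - 9*b*k^2 + 24*k^3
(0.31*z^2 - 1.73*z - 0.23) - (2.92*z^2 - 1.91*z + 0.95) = -2.61*z^2 + 0.18*z - 1.18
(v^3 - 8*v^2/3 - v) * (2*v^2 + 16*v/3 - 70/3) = 2*v^5 - 356*v^3/9 + 512*v^2/9 + 70*v/3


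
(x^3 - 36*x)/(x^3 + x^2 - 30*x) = (x - 6)/(x - 5)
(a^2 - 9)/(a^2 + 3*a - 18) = (a + 3)/(a + 6)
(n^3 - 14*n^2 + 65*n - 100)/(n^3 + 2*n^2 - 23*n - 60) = (n^2 - 9*n + 20)/(n^2 + 7*n + 12)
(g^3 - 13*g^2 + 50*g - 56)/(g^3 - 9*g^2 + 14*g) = (g - 4)/g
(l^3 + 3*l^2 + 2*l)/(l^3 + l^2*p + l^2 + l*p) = (l + 2)/(l + p)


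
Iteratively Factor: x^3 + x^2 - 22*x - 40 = (x + 4)*(x^2 - 3*x - 10) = (x - 5)*(x + 4)*(x + 2)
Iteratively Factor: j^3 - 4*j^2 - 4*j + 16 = (j - 2)*(j^2 - 2*j - 8) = (j - 4)*(j - 2)*(j + 2)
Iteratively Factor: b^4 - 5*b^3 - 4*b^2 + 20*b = (b)*(b^3 - 5*b^2 - 4*b + 20) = b*(b + 2)*(b^2 - 7*b + 10) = b*(b - 2)*(b + 2)*(b - 5)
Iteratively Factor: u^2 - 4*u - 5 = (u - 5)*(u + 1)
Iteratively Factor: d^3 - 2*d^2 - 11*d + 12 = (d - 1)*(d^2 - d - 12) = (d - 1)*(d + 3)*(d - 4)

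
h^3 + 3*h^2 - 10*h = h*(h - 2)*(h + 5)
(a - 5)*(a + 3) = a^2 - 2*a - 15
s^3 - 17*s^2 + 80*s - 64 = (s - 8)^2*(s - 1)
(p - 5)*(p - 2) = p^2 - 7*p + 10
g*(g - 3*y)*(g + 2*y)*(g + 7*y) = g^4 + 6*g^3*y - 13*g^2*y^2 - 42*g*y^3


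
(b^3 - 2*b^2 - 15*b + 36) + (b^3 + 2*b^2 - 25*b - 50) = 2*b^3 - 40*b - 14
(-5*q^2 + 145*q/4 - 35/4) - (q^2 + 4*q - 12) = -6*q^2 + 129*q/4 + 13/4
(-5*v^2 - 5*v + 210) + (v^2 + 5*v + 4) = 214 - 4*v^2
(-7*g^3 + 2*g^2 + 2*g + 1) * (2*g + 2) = -14*g^4 - 10*g^3 + 8*g^2 + 6*g + 2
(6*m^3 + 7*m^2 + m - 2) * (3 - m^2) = -6*m^5 - 7*m^4 + 17*m^3 + 23*m^2 + 3*m - 6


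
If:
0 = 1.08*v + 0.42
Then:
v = -0.39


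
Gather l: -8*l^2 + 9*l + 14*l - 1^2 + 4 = -8*l^2 + 23*l + 3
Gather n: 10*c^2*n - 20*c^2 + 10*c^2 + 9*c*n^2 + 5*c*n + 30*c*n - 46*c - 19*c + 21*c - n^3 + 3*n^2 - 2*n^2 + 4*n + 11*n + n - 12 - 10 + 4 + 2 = -10*c^2 - 44*c - n^3 + n^2*(9*c + 1) + n*(10*c^2 + 35*c + 16) - 16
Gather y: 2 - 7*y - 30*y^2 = -30*y^2 - 7*y + 2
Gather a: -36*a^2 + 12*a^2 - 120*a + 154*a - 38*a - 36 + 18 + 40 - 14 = -24*a^2 - 4*a + 8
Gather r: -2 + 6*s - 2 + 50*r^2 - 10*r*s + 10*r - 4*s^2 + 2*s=50*r^2 + r*(10 - 10*s) - 4*s^2 + 8*s - 4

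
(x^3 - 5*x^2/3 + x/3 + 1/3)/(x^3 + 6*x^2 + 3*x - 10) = (3*x^2 - 2*x - 1)/(3*(x^2 + 7*x + 10))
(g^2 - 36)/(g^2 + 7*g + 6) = (g - 6)/(g + 1)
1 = 1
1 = 1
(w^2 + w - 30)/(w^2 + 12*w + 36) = (w - 5)/(w + 6)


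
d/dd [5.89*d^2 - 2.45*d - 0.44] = 11.78*d - 2.45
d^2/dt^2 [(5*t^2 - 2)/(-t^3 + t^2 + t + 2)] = 2*(-5*t^6 - 3*t^4 - 81*t^3 + 30*t^2 + 18*t - 22)/(t^9 - 3*t^8 - t^6 + 12*t^5 + 3*t^4 - t^3 - 18*t^2 - 12*t - 8)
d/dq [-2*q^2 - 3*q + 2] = -4*q - 3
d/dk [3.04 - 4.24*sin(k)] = -4.24*cos(k)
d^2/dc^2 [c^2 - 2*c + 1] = 2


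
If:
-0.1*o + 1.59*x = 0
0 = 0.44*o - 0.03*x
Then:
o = 0.00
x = 0.00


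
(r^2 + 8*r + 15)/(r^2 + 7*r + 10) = (r + 3)/(r + 2)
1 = 1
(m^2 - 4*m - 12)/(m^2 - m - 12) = (-m^2 + 4*m + 12)/(-m^2 + m + 12)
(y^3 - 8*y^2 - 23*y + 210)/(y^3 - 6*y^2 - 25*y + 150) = (y - 7)/(y - 5)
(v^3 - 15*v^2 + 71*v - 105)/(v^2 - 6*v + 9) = (v^2 - 12*v + 35)/(v - 3)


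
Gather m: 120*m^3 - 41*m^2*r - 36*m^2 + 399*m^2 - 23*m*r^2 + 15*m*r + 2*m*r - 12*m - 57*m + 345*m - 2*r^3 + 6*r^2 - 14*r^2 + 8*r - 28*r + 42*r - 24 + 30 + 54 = 120*m^3 + m^2*(363 - 41*r) + m*(-23*r^2 + 17*r + 276) - 2*r^3 - 8*r^2 + 22*r + 60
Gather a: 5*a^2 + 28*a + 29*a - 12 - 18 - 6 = 5*a^2 + 57*a - 36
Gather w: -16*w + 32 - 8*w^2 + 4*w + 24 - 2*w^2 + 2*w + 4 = -10*w^2 - 10*w + 60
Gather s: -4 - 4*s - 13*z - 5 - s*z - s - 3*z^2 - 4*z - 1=s*(-z - 5) - 3*z^2 - 17*z - 10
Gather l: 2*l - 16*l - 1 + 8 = 7 - 14*l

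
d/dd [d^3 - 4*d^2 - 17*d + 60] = 3*d^2 - 8*d - 17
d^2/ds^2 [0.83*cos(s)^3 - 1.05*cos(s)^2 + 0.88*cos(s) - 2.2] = -1.5025*cos(s) + 2.1*cos(2*s) - 1.8675*cos(3*s)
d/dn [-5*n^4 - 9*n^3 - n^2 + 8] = n*(-20*n^2 - 27*n - 2)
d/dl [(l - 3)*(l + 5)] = 2*l + 2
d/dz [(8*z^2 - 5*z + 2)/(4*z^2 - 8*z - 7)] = (-44*z^2 - 128*z + 51)/(16*z^4 - 64*z^3 + 8*z^2 + 112*z + 49)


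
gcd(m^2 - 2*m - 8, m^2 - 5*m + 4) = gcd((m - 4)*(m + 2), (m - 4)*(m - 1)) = m - 4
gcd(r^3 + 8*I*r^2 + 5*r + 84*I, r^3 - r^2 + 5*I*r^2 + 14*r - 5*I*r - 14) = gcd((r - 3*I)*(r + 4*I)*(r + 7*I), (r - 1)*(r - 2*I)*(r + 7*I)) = r + 7*I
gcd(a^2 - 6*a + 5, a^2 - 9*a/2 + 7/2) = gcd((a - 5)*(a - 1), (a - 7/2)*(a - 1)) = a - 1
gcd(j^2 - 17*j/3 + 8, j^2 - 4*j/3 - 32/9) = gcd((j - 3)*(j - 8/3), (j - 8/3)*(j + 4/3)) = j - 8/3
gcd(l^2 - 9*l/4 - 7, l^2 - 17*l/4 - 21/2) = l + 7/4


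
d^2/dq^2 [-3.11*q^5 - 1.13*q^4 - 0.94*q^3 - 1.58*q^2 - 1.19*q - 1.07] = -62.2*q^3 - 13.56*q^2 - 5.64*q - 3.16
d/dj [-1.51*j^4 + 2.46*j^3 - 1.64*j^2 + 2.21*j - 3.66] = -6.04*j^3 + 7.38*j^2 - 3.28*j + 2.21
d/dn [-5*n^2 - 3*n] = -10*n - 3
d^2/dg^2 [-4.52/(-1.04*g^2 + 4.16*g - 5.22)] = (-9.777664*g^2 + 39.110656*g + 4.52*(2.08*g - 4.16)*(4.16*g - 8.32) - 49.076352)/(1.04*g^2 - 4.16*g + 5.22)^3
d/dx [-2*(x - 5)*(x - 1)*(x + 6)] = 62 - 6*x^2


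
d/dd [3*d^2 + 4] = 6*d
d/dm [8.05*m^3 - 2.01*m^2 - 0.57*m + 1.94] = 24.15*m^2 - 4.02*m - 0.57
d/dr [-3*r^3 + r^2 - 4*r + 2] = -9*r^2 + 2*r - 4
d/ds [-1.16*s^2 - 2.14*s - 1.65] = -2.32*s - 2.14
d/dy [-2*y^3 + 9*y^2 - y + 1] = -6*y^2 + 18*y - 1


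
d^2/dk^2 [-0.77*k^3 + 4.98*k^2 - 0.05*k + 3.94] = 9.96 - 4.62*k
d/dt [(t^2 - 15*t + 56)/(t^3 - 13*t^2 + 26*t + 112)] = -1/(t^2 + 4*t + 4)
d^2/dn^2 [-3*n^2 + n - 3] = -6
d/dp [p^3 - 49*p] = 3*p^2 - 49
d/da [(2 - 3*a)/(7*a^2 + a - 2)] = (-21*a^2 - 3*a + (3*a - 2)*(14*a + 1) + 6)/(7*a^2 + a - 2)^2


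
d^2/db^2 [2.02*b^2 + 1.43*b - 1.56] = 4.04000000000000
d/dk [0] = 0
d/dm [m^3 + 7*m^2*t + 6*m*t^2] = 3*m^2 + 14*m*t + 6*t^2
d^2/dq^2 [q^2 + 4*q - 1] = 2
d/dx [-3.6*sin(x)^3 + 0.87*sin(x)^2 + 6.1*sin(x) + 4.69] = (-10.8*sin(x)^2 + 1.74*sin(x) + 6.1)*cos(x)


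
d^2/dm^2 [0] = 0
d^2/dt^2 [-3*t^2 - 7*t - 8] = -6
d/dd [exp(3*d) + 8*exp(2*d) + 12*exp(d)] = (3*exp(2*d) + 16*exp(d) + 12)*exp(d)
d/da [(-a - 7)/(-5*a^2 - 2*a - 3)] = (5*a^2 + 2*a - 2*(a + 7)*(5*a + 1) + 3)/(5*a^2 + 2*a + 3)^2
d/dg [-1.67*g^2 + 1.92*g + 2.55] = 1.92 - 3.34*g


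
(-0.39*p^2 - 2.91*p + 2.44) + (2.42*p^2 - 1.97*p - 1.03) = 2.03*p^2 - 4.88*p + 1.41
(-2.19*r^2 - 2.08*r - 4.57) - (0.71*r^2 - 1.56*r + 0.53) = -2.9*r^2 - 0.52*r - 5.1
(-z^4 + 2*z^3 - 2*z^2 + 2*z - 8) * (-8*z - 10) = 8*z^5 - 6*z^4 - 4*z^3 + 4*z^2 + 44*z + 80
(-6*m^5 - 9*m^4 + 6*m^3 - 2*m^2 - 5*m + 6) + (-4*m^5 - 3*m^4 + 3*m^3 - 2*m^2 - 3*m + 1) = -10*m^5 - 12*m^4 + 9*m^3 - 4*m^2 - 8*m + 7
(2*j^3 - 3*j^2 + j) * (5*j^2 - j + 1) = 10*j^5 - 17*j^4 + 10*j^3 - 4*j^2 + j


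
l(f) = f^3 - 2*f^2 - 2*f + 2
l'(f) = 3*f^2 - 4*f - 2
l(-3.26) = -47.38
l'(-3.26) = 42.92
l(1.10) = -1.29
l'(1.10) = -2.77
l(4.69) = 51.79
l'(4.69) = 45.23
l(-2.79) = -29.71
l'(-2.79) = 32.51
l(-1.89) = -8.12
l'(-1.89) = 16.28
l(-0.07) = 2.13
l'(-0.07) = -1.71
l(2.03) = -1.94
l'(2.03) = 2.24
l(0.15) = 1.66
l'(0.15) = -2.53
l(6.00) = 134.00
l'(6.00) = 82.00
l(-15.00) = -3793.00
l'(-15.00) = 733.00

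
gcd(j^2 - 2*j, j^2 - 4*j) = j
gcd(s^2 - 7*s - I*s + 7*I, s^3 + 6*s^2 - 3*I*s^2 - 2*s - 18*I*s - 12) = s - I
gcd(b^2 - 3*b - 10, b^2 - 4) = b + 2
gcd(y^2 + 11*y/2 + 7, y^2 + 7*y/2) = y + 7/2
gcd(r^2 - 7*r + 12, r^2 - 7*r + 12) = r^2 - 7*r + 12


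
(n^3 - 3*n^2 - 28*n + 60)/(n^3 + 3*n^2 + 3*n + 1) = (n^3 - 3*n^2 - 28*n + 60)/(n^3 + 3*n^2 + 3*n + 1)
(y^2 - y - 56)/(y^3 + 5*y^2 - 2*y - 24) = (y^2 - y - 56)/(y^3 + 5*y^2 - 2*y - 24)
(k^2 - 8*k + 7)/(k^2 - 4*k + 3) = (k - 7)/(k - 3)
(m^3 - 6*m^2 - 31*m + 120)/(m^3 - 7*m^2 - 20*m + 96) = (m + 5)/(m + 4)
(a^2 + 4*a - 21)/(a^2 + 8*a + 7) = (a - 3)/(a + 1)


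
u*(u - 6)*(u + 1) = u^3 - 5*u^2 - 6*u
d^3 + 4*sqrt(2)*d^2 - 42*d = d*(d - 3*sqrt(2))*(d + 7*sqrt(2))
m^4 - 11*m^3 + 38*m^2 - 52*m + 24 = (m - 6)*(m - 2)^2*(m - 1)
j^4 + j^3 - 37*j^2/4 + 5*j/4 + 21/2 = (j - 2)*(j - 3/2)*(j + 1)*(j + 7/2)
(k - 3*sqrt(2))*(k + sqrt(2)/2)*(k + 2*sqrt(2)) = k^3 - sqrt(2)*k^2/2 - 13*k - 6*sqrt(2)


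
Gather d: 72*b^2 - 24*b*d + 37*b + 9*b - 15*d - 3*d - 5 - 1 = 72*b^2 + 46*b + d*(-24*b - 18) - 6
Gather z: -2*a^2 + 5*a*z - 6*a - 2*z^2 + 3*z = -2*a^2 - 6*a - 2*z^2 + z*(5*a + 3)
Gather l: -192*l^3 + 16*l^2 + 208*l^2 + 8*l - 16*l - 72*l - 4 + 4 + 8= -192*l^3 + 224*l^2 - 80*l + 8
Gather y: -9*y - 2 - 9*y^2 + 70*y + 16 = -9*y^2 + 61*y + 14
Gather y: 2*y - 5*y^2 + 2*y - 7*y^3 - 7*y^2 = -7*y^3 - 12*y^2 + 4*y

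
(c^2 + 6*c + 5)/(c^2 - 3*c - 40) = (c + 1)/(c - 8)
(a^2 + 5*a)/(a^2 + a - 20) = a/(a - 4)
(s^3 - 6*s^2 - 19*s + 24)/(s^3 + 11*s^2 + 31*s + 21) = (s^2 - 9*s + 8)/(s^2 + 8*s + 7)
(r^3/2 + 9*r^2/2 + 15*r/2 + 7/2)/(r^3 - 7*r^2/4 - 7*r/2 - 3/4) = 2*(r^2 + 8*r + 7)/(4*r^2 - 11*r - 3)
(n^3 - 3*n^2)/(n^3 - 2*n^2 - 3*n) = n/(n + 1)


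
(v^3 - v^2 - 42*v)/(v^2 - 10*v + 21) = v*(v + 6)/(v - 3)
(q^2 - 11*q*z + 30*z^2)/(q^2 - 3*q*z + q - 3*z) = (q^2 - 11*q*z + 30*z^2)/(q^2 - 3*q*z + q - 3*z)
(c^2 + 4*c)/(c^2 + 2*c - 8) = c/(c - 2)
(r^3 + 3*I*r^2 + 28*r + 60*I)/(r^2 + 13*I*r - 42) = (r^2 - 3*I*r + 10)/(r + 7*I)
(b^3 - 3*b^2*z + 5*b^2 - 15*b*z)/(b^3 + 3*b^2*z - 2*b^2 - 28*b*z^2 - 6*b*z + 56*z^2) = b*(b^2 - 3*b*z + 5*b - 15*z)/(b^3 + 3*b^2*z - 2*b^2 - 28*b*z^2 - 6*b*z + 56*z^2)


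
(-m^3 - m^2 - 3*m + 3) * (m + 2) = -m^4 - 3*m^3 - 5*m^2 - 3*m + 6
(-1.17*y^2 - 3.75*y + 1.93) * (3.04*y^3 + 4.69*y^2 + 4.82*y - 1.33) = -3.5568*y^5 - 16.8873*y^4 - 17.3597*y^3 - 7.4672*y^2 + 14.2901*y - 2.5669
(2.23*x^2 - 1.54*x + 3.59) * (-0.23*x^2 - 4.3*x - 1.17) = -0.5129*x^4 - 9.2348*x^3 + 3.1872*x^2 - 13.6352*x - 4.2003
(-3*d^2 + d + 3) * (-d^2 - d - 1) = 3*d^4 + 2*d^3 - d^2 - 4*d - 3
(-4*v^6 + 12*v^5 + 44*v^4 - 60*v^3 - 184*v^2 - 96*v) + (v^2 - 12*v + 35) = -4*v^6 + 12*v^5 + 44*v^4 - 60*v^3 - 183*v^2 - 108*v + 35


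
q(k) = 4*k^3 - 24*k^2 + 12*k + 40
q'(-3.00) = 264.00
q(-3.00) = -320.00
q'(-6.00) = 732.00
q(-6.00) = -1760.00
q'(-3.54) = 332.30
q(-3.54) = -480.69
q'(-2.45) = 201.63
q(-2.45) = -192.28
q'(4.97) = 69.85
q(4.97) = -2.13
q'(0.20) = 2.88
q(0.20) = 41.47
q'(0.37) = -4.12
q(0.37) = 41.36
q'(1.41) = -31.82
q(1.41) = 20.42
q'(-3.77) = 363.51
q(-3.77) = -560.68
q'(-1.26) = 91.53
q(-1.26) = -21.22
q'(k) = 12*k^2 - 48*k + 12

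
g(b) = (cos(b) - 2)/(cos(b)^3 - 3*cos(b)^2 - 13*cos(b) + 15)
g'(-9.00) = 0.01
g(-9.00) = -0.12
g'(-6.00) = 11.01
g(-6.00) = -1.63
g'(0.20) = 31.25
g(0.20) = -3.20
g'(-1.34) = -0.09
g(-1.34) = -0.15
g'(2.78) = -0.01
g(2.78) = -0.12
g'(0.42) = 3.37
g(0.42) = -0.78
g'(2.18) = 0.00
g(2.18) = -0.12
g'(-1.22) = -0.13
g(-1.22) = -0.16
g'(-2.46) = 0.01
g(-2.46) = -0.12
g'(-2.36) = 0.00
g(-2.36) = -0.12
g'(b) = (cos(b) - 2)*(3*sin(b)*cos(b)^2 - 6*sin(b)*cos(b) - 13*sin(b))/(cos(b)^3 - 3*cos(b)^2 - 13*cos(b) + 15)^2 - sin(b)/(cos(b)^3 - 3*cos(b)^2 - 13*cos(b) + 15)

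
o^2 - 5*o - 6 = (o - 6)*(o + 1)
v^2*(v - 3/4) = v^3 - 3*v^2/4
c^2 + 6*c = c*(c + 6)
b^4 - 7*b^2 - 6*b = b*(b - 3)*(b + 1)*(b + 2)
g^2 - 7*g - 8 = (g - 8)*(g + 1)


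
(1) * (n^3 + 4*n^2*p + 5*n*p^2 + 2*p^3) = n^3 + 4*n^2*p + 5*n*p^2 + 2*p^3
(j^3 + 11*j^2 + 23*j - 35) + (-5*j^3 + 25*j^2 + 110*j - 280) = -4*j^3 + 36*j^2 + 133*j - 315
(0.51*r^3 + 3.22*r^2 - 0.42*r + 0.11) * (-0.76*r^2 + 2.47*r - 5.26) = -0.3876*r^5 - 1.1875*r^4 + 5.59*r^3 - 18.0582*r^2 + 2.4809*r - 0.5786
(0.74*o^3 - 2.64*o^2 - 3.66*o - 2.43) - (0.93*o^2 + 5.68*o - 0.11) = 0.74*o^3 - 3.57*o^2 - 9.34*o - 2.32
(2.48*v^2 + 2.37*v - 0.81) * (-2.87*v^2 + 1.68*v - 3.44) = -7.1176*v^4 - 2.6355*v^3 - 2.2249*v^2 - 9.5136*v + 2.7864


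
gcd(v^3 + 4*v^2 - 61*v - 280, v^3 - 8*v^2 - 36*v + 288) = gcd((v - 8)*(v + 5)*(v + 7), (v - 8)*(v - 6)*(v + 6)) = v - 8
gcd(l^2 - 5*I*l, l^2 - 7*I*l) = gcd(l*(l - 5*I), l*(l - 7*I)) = l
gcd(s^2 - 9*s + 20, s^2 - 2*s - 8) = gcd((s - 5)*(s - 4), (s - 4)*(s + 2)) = s - 4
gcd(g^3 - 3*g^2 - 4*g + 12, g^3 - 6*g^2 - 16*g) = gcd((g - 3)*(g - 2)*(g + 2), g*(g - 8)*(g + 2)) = g + 2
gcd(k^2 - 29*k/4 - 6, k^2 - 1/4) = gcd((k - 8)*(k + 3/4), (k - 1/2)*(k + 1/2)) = 1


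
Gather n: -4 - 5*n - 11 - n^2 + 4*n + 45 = -n^2 - n + 30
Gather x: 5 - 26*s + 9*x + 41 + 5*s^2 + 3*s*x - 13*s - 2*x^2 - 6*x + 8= 5*s^2 - 39*s - 2*x^2 + x*(3*s + 3) + 54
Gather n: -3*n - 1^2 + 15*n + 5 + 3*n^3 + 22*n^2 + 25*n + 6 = 3*n^3 + 22*n^2 + 37*n + 10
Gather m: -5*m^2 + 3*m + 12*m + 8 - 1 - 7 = -5*m^2 + 15*m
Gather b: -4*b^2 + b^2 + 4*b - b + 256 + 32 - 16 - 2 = -3*b^2 + 3*b + 270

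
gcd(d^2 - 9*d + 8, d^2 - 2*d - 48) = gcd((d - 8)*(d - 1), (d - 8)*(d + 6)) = d - 8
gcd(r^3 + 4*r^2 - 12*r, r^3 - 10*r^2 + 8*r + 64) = 1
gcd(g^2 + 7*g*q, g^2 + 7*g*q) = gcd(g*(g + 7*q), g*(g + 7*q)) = g^2 + 7*g*q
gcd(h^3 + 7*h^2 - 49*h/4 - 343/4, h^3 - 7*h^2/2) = h - 7/2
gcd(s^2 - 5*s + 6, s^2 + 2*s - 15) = s - 3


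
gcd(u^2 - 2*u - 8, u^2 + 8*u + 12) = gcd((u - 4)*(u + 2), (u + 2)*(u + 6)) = u + 2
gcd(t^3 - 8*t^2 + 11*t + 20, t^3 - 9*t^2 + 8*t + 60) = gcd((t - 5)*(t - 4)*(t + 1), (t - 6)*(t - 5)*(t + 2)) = t - 5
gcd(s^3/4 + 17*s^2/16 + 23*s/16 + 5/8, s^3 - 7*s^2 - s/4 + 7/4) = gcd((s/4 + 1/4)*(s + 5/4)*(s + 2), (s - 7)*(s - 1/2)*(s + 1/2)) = 1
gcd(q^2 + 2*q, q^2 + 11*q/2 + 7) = q + 2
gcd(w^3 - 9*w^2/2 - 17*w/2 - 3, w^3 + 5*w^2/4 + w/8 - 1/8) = w^2 + 3*w/2 + 1/2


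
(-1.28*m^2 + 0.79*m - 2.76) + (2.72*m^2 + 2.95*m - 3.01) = 1.44*m^2 + 3.74*m - 5.77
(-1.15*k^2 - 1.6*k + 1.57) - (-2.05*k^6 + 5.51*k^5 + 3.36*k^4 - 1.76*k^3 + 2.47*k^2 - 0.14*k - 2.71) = 2.05*k^6 - 5.51*k^5 - 3.36*k^4 + 1.76*k^3 - 3.62*k^2 - 1.46*k + 4.28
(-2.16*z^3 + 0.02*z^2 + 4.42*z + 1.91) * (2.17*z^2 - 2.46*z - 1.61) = -4.6872*z^5 + 5.357*z^4 + 13.0198*z^3 - 6.7607*z^2 - 11.8148*z - 3.0751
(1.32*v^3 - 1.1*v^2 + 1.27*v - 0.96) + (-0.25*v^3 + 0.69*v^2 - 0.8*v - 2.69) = 1.07*v^3 - 0.41*v^2 + 0.47*v - 3.65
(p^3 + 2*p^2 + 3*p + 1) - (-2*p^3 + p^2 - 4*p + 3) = 3*p^3 + p^2 + 7*p - 2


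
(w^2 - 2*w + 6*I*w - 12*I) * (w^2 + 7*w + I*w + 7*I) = w^4 + 5*w^3 + 7*I*w^3 - 20*w^2 + 35*I*w^2 - 30*w - 98*I*w + 84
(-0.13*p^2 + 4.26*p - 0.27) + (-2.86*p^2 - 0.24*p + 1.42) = -2.99*p^2 + 4.02*p + 1.15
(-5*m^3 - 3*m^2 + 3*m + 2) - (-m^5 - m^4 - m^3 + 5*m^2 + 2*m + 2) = m^5 + m^4 - 4*m^3 - 8*m^2 + m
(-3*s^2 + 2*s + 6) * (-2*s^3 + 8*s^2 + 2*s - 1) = 6*s^5 - 28*s^4 - 2*s^3 + 55*s^2 + 10*s - 6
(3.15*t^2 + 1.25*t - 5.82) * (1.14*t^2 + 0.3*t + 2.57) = 3.591*t^4 + 2.37*t^3 + 1.8357*t^2 + 1.4665*t - 14.9574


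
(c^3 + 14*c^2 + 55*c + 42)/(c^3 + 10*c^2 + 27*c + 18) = (c + 7)/(c + 3)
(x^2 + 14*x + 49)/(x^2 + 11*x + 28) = (x + 7)/(x + 4)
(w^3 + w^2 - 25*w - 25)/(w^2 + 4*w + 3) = (w^2 - 25)/(w + 3)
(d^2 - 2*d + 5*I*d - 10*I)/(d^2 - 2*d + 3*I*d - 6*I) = (d + 5*I)/(d + 3*I)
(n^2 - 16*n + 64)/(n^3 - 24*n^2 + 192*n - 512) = 1/(n - 8)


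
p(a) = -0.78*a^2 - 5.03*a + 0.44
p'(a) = -1.56*a - 5.03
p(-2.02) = 7.42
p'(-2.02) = -1.88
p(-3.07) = 8.53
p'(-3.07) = -0.24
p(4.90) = -42.93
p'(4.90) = -12.67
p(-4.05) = 8.02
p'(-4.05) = 1.29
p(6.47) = -64.76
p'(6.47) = -15.12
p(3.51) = -26.82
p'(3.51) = -10.51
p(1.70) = -10.37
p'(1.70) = -7.68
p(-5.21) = 5.47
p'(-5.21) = 3.10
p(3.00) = -21.67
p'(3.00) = -9.71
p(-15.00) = -99.61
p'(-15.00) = 18.37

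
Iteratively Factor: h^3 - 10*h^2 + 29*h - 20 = (h - 5)*(h^2 - 5*h + 4) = (h - 5)*(h - 1)*(h - 4)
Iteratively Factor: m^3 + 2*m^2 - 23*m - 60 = (m - 5)*(m^2 + 7*m + 12) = (m - 5)*(m + 3)*(m + 4)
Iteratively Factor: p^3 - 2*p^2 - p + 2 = (p + 1)*(p^2 - 3*p + 2) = (p - 2)*(p + 1)*(p - 1)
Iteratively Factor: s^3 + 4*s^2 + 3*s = (s + 1)*(s^2 + 3*s) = (s + 1)*(s + 3)*(s)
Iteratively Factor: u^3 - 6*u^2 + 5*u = (u)*(u^2 - 6*u + 5) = u*(u - 5)*(u - 1)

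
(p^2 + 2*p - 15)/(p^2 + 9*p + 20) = (p - 3)/(p + 4)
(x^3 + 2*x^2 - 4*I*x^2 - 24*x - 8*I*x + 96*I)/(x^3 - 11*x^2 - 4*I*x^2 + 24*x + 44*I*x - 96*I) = (x^2 + 2*x - 24)/(x^2 - 11*x + 24)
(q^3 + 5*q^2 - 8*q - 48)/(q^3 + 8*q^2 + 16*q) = (q - 3)/q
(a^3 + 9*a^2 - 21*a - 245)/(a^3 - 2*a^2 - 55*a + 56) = (a^2 + 2*a - 35)/(a^2 - 9*a + 8)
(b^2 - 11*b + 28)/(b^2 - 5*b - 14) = (b - 4)/(b + 2)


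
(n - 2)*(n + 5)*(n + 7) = n^3 + 10*n^2 + 11*n - 70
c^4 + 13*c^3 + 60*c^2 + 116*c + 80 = (c + 2)^2*(c + 4)*(c + 5)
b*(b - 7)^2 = b^3 - 14*b^2 + 49*b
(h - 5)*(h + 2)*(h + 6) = h^3 + 3*h^2 - 28*h - 60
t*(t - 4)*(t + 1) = t^3 - 3*t^2 - 4*t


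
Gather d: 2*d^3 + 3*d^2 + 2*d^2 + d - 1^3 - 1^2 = 2*d^3 + 5*d^2 + d - 2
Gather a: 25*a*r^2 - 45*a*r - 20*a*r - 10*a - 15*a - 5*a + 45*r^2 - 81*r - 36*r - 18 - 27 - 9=a*(25*r^2 - 65*r - 30) + 45*r^2 - 117*r - 54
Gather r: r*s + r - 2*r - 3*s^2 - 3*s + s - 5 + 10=r*(s - 1) - 3*s^2 - 2*s + 5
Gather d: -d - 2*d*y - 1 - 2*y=d*(-2*y - 1) - 2*y - 1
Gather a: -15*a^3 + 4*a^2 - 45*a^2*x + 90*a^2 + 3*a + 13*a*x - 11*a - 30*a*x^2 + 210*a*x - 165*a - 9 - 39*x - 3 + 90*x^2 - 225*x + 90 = -15*a^3 + a^2*(94 - 45*x) + a*(-30*x^2 + 223*x - 173) + 90*x^2 - 264*x + 78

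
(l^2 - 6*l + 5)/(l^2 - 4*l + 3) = (l - 5)/(l - 3)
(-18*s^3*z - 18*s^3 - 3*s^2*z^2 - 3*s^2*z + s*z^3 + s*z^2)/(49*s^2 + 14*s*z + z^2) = s*(-18*s^2*z - 18*s^2 - 3*s*z^2 - 3*s*z + z^3 + z^2)/(49*s^2 + 14*s*z + z^2)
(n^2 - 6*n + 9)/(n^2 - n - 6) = (n - 3)/(n + 2)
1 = 1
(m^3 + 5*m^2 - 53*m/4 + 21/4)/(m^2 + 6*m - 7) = (m^2 - 2*m + 3/4)/(m - 1)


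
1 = 1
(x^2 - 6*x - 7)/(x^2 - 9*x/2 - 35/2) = 2*(x + 1)/(2*x + 5)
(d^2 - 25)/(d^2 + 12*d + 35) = (d - 5)/(d + 7)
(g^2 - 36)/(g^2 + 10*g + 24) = (g - 6)/(g + 4)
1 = 1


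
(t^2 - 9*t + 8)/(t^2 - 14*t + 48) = (t - 1)/(t - 6)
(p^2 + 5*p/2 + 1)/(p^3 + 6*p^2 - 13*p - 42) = (p + 1/2)/(p^2 + 4*p - 21)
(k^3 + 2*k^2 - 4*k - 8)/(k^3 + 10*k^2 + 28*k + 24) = (k - 2)/(k + 6)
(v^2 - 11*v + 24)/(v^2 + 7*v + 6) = (v^2 - 11*v + 24)/(v^2 + 7*v + 6)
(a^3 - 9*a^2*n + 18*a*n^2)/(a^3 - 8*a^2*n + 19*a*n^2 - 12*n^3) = a*(a - 6*n)/(a^2 - 5*a*n + 4*n^2)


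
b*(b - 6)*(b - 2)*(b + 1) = b^4 - 7*b^3 + 4*b^2 + 12*b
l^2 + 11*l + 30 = (l + 5)*(l + 6)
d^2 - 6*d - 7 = (d - 7)*(d + 1)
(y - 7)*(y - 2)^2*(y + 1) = y^4 - 10*y^3 + 21*y^2 + 4*y - 28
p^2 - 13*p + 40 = (p - 8)*(p - 5)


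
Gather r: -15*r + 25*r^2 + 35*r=25*r^2 + 20*r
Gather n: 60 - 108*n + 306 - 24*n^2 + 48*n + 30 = -24*n^2 - 60*n + 396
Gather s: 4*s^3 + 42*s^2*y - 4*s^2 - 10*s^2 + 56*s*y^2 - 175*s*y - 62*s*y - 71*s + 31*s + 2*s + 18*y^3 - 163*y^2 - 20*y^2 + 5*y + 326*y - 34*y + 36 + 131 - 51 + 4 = 4*s^3 + s^2*(42*y - 14) + s*(56*y^2 - 237*y - 38) + 18*y^3 - 183*y^2 + 297*y + 120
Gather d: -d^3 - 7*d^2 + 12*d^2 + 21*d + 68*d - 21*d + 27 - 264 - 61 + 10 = -d^3 + 5*d^2 + 68*d - 288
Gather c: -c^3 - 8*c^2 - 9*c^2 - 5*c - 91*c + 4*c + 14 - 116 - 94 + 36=-c^3 - 17*c^2 - 92*c - 160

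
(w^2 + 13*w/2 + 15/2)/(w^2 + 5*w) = (w + 3/2)/w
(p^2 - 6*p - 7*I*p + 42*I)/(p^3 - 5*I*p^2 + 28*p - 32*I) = (p^2 - 6*p - 7*I*p + 42*I)/(p^3 - 5*I*p^2 + 28*p - 32*I)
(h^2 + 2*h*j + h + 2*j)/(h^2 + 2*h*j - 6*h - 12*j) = (h + 1)/(h - 6)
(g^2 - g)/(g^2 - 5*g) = (g - 1)/(g - 5)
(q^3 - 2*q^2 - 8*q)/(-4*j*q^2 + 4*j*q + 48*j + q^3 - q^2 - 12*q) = q*(q + 2)/(-4*j*q - 12*j + q^2 + 3*q)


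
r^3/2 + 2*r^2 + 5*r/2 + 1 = (r/2 + 1)*(r + 1)^2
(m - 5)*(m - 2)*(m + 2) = m^3 - 5*m^2 - 4*m + 20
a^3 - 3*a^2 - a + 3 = (a - 3)*(a - 1)*(a + 1)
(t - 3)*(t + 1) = t^2 - 2*t - 3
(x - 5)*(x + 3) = x^2 - 2*x - 15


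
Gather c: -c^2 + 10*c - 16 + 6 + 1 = -c^2 + 10*c - 9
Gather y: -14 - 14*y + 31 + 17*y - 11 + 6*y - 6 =9*y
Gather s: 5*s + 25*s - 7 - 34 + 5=30*s - 36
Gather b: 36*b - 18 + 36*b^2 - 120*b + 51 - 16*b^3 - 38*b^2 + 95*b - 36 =-16*b^3 - 2*b^2 + 11*b - 3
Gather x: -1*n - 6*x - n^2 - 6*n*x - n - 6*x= -n^2 - 2*n + x*(-6*n - 12)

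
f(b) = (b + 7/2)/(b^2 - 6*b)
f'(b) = (6 - 2*b)*(b + 7/2)/(b^2 - 6*b)^2 + 1/(b^2 - 6*b) = (-b^2 - 7*b + 21)/(b^2*(b^2 - 12*b + 36))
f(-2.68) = 0.04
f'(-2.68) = 0.06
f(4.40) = -1.12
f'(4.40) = -0.59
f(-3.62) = -0.00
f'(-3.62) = 0.03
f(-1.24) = 0.25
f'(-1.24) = 0.35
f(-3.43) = 0.00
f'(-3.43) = 0.03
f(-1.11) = 0.30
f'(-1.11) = 0.44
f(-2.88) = 0.02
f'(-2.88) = 0.05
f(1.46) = -0.75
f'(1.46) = 0.20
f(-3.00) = 0.02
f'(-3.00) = 0.05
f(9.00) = 0.46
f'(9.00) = -0.17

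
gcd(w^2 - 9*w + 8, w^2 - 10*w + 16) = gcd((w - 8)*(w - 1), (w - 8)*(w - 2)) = w - 8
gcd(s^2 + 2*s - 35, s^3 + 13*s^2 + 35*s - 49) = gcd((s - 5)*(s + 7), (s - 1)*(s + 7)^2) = s + 7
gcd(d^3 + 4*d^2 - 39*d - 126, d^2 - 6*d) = d - 6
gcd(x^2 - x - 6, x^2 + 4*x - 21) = x - 3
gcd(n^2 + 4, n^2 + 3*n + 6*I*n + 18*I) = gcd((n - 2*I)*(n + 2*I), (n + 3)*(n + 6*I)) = 1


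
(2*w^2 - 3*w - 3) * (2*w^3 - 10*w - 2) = 4*w^5 - 6*w^4 - 26*w^3 + 26*w^2 + 36*w + 6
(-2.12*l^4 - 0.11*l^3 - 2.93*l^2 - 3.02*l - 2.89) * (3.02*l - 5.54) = -6.4024*l^5 + 11.4126*l^4 - 8.2392*l^3 + 7.1118*l^2 + 8.003*l + 16.0106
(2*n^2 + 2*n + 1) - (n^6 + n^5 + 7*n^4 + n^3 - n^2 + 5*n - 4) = -n^6 - n^5 - 7*n^4 - n^3 + 3*n^2 - 3*n + 5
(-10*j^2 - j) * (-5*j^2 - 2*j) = 50*j^4 + 25*j^3 + 2*j^2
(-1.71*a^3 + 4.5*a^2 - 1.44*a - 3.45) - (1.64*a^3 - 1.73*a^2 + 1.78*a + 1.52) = -3.35*a^3 + 6.23*a^2 - 3.22*a - 4.97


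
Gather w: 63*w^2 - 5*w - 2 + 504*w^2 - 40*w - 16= 567*w^2 - 45*w - 18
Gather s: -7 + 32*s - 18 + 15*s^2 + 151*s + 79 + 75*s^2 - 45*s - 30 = 90*s^2 + 138*s + 24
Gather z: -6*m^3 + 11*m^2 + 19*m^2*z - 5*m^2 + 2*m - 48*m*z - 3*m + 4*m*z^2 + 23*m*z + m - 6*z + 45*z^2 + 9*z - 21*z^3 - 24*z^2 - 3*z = -6*m^3 + 6*m^2 - 21*z^3 + z^2*(4*m + 21) + z*(19*m^2 - 25*m)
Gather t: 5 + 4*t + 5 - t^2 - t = -t^2 + 3*t + 10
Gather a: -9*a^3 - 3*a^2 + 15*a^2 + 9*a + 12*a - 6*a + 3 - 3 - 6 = -9*a^3 + 12*a^2 + 15*a - 6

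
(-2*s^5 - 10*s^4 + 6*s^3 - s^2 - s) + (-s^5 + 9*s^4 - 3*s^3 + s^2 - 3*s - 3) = -3*s^5 - s^4 + 3*s^3 - 4*s - 3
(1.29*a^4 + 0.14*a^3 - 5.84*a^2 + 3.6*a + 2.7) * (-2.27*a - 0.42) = -2.9283*a^5 - 0.8596*a^4 + 13.198*a^3 - 5.7192*a^2 - 7.641*a - 1.134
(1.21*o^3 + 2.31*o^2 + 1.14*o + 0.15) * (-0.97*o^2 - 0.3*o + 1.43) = -1.1737*o^5 - 2.6037*o^4 - 0.0684999999999999*o^3 + 2.8158*o^2 + 1.5852*o + 0.2145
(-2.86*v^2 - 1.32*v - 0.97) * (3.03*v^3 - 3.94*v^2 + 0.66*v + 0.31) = -8.6658*v^5 + 7.2688*v^4 + 0.3741*v^3 + 2.064*v^2 - 1.0494*v - 0.3007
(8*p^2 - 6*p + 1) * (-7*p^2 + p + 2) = -56*p^4 + 50*p^3 + 3*p^2 - 11*p + 2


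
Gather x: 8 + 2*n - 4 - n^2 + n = -n^2 + 3*n + 4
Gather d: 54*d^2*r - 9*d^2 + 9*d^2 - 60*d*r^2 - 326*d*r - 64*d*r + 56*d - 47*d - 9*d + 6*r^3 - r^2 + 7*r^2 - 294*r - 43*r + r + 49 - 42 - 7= 54*d^2*r + d*(-60*r^2 - 390*r) + 6*r^3 + 6*r^2 - 336*r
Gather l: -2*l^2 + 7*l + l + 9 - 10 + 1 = -2*l^2 + 8*l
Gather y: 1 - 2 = -1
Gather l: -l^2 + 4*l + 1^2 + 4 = -l^2 + 4*l + 5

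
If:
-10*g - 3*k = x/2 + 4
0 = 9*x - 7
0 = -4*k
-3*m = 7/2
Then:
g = -79/180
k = 0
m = -7/6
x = 7/9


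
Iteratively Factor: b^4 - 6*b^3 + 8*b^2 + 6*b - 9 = (b - 1)*(b^3 - 5*b^2 + 3*b + 9) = (b - 1)*(b + 1)*(b^2 - 6*b + 9) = (b - 3)*(b - 1)*(b + 1)*(b - 3)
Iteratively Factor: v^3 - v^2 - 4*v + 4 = (v - 2)*(v^2 + v - 2) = (v - 2)*(v + 2)*(v - 1)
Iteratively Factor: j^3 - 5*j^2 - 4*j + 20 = (j + 2)*(j^2 - 7*j + 10) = (j - 5)*(j + 2)*(j - 2)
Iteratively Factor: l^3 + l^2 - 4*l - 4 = (l + 1)*(l^2 - 4) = (l - 2)*(l + 1)*(l + 2)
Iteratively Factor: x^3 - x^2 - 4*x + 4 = (x - 2)*(x^2 + x - 2) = (x - 2)*(x - 1)*(x + 2)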